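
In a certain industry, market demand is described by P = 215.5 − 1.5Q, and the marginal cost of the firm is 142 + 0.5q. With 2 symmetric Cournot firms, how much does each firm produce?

In a 2-firm Cournot equilibrium, symmetry and the first-order condition give q = (215.5 − 142)/(5) = 14.7. So Q = 29.4 and P = 171.4.

q_i = 14.7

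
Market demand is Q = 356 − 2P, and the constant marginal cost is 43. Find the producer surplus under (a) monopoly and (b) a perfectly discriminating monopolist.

Monopoly: PS = 9112.5; Perfect PD: PS = 18225

Inverting demand: P = 178 − 0.5Q.
The monopolist equates marginal revenue to marginal cost: 178 − Q = 43, so Q = 135. From demand, P = 110.5.
PS = (110.5 − 43)·135 = 9112.5.
With perfect price discrimination, output is the efficient level Q = 270 (where demand meets MC), but every buyer pays their willingness to pay: CS = 0 and PS = total surplus.
PS = ½·(178 − 43)·270 = 18225.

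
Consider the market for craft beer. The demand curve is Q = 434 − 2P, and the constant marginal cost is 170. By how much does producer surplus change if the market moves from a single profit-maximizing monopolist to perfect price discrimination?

Inverting demand: P = 217 − 0.5Q.
Monopoly sets MR = MC: 217 − Q = 170 ⇒ Q = 47, P = 217 − 0.5·47 = 193.5.
PS = (193.5 − 170)·47 = 1104.5.
With perfect price discrimination, output is the efficient level Q = 94 (where demand meets MC), but every buyer pays their willingness to pay: CS = 0 and PS = total surplus.
PS = ½·(217 − 170)·94 = 2209.
Change in producer surplus: 2209 − 1104.5 = 1104.5.

PS rises by 1104.5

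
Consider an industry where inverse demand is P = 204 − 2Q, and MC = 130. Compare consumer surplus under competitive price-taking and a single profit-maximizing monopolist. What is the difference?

CS falls by 1026.75

Competitive firms price at marginal cost: P = 130, giving Q = 37.
CS = ½·(204 − 130)·37 = 1369.
The monopolist equates marginal revenue to marginal cost: 204 − 4Q = 130, so Q = 18.5. From demand, P = 167.
CS = ½·(204 − 167)·18.5 = 342.25.
Change in consumer surplus: 342.25 − 1369 = −1026.75.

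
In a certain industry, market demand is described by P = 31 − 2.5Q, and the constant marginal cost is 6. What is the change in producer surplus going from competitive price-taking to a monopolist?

Perfect competition: P = MC = 6, so 31 − 2.5Q = 6 and Q = 10.
PS = (6 − 6)·10 = 0.
A monopolist chooses Q where MR = MC. MR = 31 − 5Q; setting this equal to 6 gives Q = 5 and P = 18.5.
PS = (18.5 − 6)·5 = 62.5.
Change in producer surplus: 62.5 − 0 = 62.5.

Producer surplus rises by 62.5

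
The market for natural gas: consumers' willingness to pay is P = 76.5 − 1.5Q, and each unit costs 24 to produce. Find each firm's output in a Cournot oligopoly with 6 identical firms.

Cournot with 6 identical firms: the symmetric best-response condition is 76.5 − 10.5q = 24. Each firm produces q = 5, total output Q = 30, price P = 31.5.

q_i = 5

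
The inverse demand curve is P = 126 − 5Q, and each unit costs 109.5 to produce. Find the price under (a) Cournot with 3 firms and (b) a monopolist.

In a 3-firm Cournot equilibrium, symmetry and the first-order condition give q = (126 − 109.5)/(20) = 0.825. So Q = 2.475 and P = 113.625.
A monopolist chooses Q where MR = MC. MR = 126 − 10Q; setting this equal to 109.5 gives Q = 1.65 and P = 117.75.

Cournot: P = 113.625; Monopoly: P = 117.75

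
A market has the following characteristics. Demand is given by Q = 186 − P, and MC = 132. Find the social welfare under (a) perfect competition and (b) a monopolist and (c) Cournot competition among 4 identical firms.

Competition: TS = 1458; Monopoly: TS = 1093.5; Cournot: TS = 1399.68

Inverting demand: P = 186 − Q.
Perfect competition: P = MC = 132, so 186 − Q = 132 and Q = 54.
CS = ½·(186 − 132)·54 = 1458; PS = (132 − 132)·54 = 0; TS = 1458.
Monopoly sets MR = MC: 186 − 2Q = 132 ⇒ Q = 27, P = 186 − 27 = 159.
CS = ½·(186 − 159)·27 = 364.5; PS = (159 − 132)·27 = 729; TS = 1093.5.
With 4 symmetric Cournot firms, each firm's FOC gives 186 − 5q = 132, so q = 10.8, Q = 4·10.8 = 43.2, and P = 142.8.
CS = ½·(186 − 142.8)·43.2 = 933.12; PS = (142.8 − 132)·43.2 = 466.56; TS = 1399.68.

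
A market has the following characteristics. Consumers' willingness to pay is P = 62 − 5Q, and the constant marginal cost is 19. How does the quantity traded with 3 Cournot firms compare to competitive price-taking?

In a 3-firm Cournot equilibrium, symmetry and the first-order condition give q = (62 − 19)/(20) = 2.15. So Q = 6.45 and P = 29.75.
Under competition P = MC = 19, so Q = (62 − 19)/5 = 8.6.

Cournot: Q = 6.45; Competition: Q = 8.6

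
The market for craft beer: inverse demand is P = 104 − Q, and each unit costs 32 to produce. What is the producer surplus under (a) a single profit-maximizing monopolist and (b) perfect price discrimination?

Monopoly: PS = 1296; Perfect PD: PS = 2592

The monopolist equates marginal revenue to marginal cost: 104 − 2Q = 32, so Q = 36. From demand, P = 68.
PS = (68 − 32)·36 = 1296.
Under first-degree price discrimination the firm charges each unit its demand price and produces up to where P = MC, i.e. Q = 72. Consumer surplus is zero; producer surplus equals total surplus.
PS = ½·(104 − 32)·72 = 2592.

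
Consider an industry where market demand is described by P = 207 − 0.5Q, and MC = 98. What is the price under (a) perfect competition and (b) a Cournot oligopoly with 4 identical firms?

Competition: P = 98; Cournot: P = 119.8

Competitive firms price at marginal cost: P = 98, giving Q = 218.
Cournot with 4 identical firms: the symmetric best-response condition is 207 − 2.5q = 98. Each firm produces q = 43.6, total output Q = 174.4, price P = 119.8.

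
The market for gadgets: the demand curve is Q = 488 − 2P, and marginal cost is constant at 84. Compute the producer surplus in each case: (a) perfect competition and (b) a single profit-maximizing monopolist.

Inverting demand: P = 244 − 0.5Q.
Competitive firms price at marginal cost: P = 84, giving Q = 320.
PS = (84 − 84)·320 = 0.
Monopoly sets MR = MC: 244 − Q = 84 ⇒ Q = 160, P = 244 − 0.5·160 = 164.
PS = (164 − 84)·160 = 12800.

Competition: PS = 0; Monopoly: PS = 12800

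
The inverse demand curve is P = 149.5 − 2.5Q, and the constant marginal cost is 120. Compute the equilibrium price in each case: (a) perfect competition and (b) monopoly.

Perfect competition: P = MC = 120, so 149.5 − 2.5Q = 120 and Q = 11.8.
A monopolist chooses Q where MR = MC. MR = 149.5 − 5Q; setting this equal to 120 gives Q = 5.9 and P = 134.75.

Competition: P = 120; Monopoly: P = 134.75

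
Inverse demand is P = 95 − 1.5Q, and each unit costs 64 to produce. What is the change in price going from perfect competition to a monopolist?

P rises by 15.5

Perfect competition: P = MC = 64, so 95 − 1.5Q = 64 and Q = 62/3.
Monopoly sets MR = MC: 95 − 3Q = 64 ⇒ Q = 31/3, P = 95 − 1.5·31/3 = 79.5.
Change in price: 79.5 − 64 = 15.5.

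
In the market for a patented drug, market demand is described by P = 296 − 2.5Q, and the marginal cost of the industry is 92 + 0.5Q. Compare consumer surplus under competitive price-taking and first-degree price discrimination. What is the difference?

Under competition P = MC: 296 − 2.5Q = 92 + 0.5Q ⇒ Q = 68, P = 126.
CS = ½·(296 − 126)·68 = 5780.
With perfect price discrimination, output is the efficient level Q = 68 (where demand meets MC), but every buyer pays their willingness to pay: CS = 0 and PS = total surplus.
CS = 0.
Change in consumer surplus: 0 − 5780 = −5780.

CS falls by 5780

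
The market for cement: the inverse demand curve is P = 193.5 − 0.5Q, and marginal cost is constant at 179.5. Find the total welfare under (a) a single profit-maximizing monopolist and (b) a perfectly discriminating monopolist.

A monopolist chooses Q where MR = MC. MR = 193.5 − Q; setting this equal to 179.5 gives Q = 14 and P = 186.5.
CS = ½·(193.5 − 186.5)·14 = 49; PS = (186.5 − 179.5)·14 = 98; TS = 147.
Under first-degree price discrimination the firm charges each unit its demand price and produces up to where P = MC, i.e. Q = 28. Consumer surplus is zero; producer surplus equals total surplus.
TS = 196 (equal to competitive TS).

Monopoly: TS = 147; Perfect PD: TS = 196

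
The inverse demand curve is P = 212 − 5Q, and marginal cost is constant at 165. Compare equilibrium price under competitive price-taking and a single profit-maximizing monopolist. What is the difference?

Equilibrium price rises by 23.5

Under competition P = MC = 165, so Q = (212 − 165)/5 = 9.4.
The monopolist equates marginal revenue to marginal cost: 212 − 10Q = 165, so Q = 4.7. From demand, P = 188.5.
Change in equilibrium price: 188.5 − 165 = 23.5.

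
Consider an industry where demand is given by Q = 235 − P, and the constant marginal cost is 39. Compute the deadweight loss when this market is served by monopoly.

Inverting demand: P = 235 − Q.
Under competition P = MC = 39, so Q = (235 − 39)/1 = 196.
The monopolist equates marginal revenue to marginal cost: 235 − 2Q = 39, so Q = 98. From demand, P = 137.
DWL is the triangle between Q = 98 and Q = 196: ½·(196 − 98)·(137 − 39) = 4802.

DWL = 4802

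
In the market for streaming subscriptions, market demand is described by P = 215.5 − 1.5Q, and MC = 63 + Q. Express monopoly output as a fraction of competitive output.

The monopolist equates marginal revenue to marginal cost: 215.5 − 3Q = 63 + Q, so Q = 38.125. From demand, P = 2533/16.
Competitive equilibrium sets price equal to marginal cost: 215.5 − 1.5Q = 63 + Q, so Q = 61 and P = 124.
Ratio Q_m/Q_c = 38.125/61 = 0.625.

Q_m/Q_c = 0.625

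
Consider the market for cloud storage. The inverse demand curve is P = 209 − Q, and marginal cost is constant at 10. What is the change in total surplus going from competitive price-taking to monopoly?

Total surplus falls by 4950.125

Competitive firms price at marginal cost: P = 10, giving Q = 199.
CS = ½·(209 − 10)·199 = 19800.5; PS = (10 − 10)·199 = 0; TS = 19800.5.
Monopoly sets MR = MC: 209 − 2Q = 10 ⇒ Q = 99.5, P = 209 − 99.5 = 109.5.
CS = ½·(209 − 109.5)·99.5 = 4950.125; PS = (109.5 − 10)·99.5 = 9900.25; TS = 14850.375.
Change in total surplus: 14850.375 − 19800.5 = −4950.125.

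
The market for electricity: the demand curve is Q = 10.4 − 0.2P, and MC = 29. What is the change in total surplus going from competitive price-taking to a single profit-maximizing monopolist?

Inverting demand: P = 52 − 5Q.
Competitive firms price at marginal cost: P = 29, giving Q = 4.6.
CS = ½·(52 − 29)·4.6 = 52.9; PS = (29 − 29)·4.6 = 0; TS = 52.9.
The monopolist equates marginal revenue to marginal cost: 52 − 10Q = 29, so Q = 2.3. From demand, P = 40.5.
CS = ½·(52 − 40.5)·2.3 = 13.225; PS = (40.5 − 29)·2.3 = 26.45; TS = 39.675.
Change in total surplus: 39.675 − 52.9 = −13.225.

TS falls by 13.225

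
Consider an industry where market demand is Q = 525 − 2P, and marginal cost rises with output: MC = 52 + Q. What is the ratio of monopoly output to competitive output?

Inverting demand: P = 262.5 − 0.5Q.
A monopolist chooses Q where MR = MC. MR = 262.5 − Q; setting this equal to 52 + Q gives Q = 105.25 and P = 209.875.
Under competition P = MC: 262.5 − 0.5Q = 52 + Q ⇒ Q = 421/3, P = 577/3.
Ratio Q_m/Q_c = 105.25/(421/3) = 0.75.

Q_m/Q_c = 0.75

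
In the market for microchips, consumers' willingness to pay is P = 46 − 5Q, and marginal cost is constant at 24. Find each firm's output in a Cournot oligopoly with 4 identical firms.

q_i = 0.88

In a 4-firm Cournot equilibrium, symmetry and the first-order condition give q = (46 − 24)/(25) = 0.88. So Q = 3.52 and P = 28.4.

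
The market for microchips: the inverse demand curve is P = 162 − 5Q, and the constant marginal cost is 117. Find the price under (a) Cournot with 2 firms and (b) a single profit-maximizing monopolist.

Cournot: P = 132; Monopoly: P = 139.5

With 2 symmetric Cournot firms, each firm's FOC gives 162 − 15q = 117, so q = 3, Q = 2·3 = 6, and P = 132.
Monopoly sets MR = MC: 162 − 10Q = 117 ⇒ Q = 4.5, P = 162 − 5·4.5 = 139.5.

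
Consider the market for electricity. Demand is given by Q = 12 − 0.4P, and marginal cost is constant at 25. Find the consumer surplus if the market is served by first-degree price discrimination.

Inverting demand: P = 30 − 2.5Q.
With perfect price discrimination, output is the efficient level Q = 2 (where demand meets MC), but every buyer pays their willingness to pay: CS = 0 and PS = total surplus.
CS = 0.

CS = 0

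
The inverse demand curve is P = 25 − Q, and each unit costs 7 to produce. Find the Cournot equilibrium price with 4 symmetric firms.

In a 4-firm Cournot equilibrium, symmetry and the first-order condition give q = (25 − 7)/(5) = 3.6. So Q = 14.4 and P = 10.6.

P = 10.6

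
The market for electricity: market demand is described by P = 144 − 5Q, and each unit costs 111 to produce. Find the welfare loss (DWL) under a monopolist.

DWL = 27.225

Competitive firms price at marginal cost: P = 111, giving Q = 6.6.
Monopoly sets MR = MC: 144 − 10Q = 111 ⇒ Q = 3.3, P = 144 − 5·3.3 = 127.5.
DWL is the triangle between Q = 3.3 and Q = 6.6: ½·(6.6 − 3.3)·(127.5 − 111) = 27.225.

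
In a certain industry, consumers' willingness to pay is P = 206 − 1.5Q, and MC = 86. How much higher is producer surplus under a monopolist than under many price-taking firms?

Under competition P = MC = 86, so Q = (206 − 86)/1.5 = 80.
PS = (86 − 86)·80 = 0.
A monopolist chooses Q where MR = MC. MR = 206 − 3Q; setting this equal to 86 gives Q = 40 and P = 146.
PS = (146 − 86)·40 = 2400.
Change in producer surplus: 2400 − 0 = 2400.

PS rises by 2400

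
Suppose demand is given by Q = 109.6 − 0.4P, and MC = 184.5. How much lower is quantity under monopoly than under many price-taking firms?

Q falls by 17.9

Inverting demand: P = 274 − 2.5Q.
Competitive firms price at marginal cost: P = 184.5, giving Q = 35.8.
The monopolist equates marginal revenue to marginal cost: 274 − 5Q = 184.5, so Q = 17.9. From demand, P = 229.25.
Change in quantity: 17.9 − 35.8 = −17.9.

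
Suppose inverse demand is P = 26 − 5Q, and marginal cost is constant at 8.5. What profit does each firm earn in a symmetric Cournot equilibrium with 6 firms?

In a 6-firm Cournot equilibrium, symmetry and the first-order condition give q = (26 − 8.5)/(35) = 0.5. So Q = 3 and P = 11.
Each firm's profit = (11 − 8.5)·0.5 = 1.25.

π_i = 1.25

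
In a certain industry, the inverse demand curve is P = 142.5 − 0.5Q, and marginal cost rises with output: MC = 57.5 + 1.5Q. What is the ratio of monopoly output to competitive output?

Q_m/Q_c = 0.8

Monopoly sets MR = MC: 142.5 − Q = 57.5 + 1.5Q ⇒ Q = 34, P = 142.5 − 0.5·34 = 125.5.
Under competition P = MC: 142.5 − 0.5Q = 57.5 + 1.5Q ⇒ Q = 42.5, P = 121.25.
Ratio Q_m/Q_c = 34/42.5 = 0.8.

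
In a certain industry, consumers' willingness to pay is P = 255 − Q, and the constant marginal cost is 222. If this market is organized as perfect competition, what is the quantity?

Perfect competition: P = MC = 222, so 255 − Q = 222 and Q = 33.

Q = 33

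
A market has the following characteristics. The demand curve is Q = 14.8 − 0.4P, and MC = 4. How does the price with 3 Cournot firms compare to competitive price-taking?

Cournot: P = 12.25; Competition: P = 4

Inverting demand: P = 37 − 2.5Q.
With 3 symmetric Cournot firms, each firm's FOC gives 37 − 10q = 4, so q = 3.3, Q = 3·3.3 = 9.9, and P = 12.25.
Competitive firms price at marginal cost: P = 4, giving Q = 13.2.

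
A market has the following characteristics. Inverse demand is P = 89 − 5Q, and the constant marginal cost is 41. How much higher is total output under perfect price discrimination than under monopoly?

Monopoly sets MR = MC: 89 − 10Q = 41 ⇒ Q = 4.8, P = 89 − 5·4.8 = 65.
Under first-degree price discrimination the firm charges each unit its demand price and produces up to where P = MC, i.e. Q = 9.6. Consumer surplus is zero; producer surplus equals total surplus.
Change in total output: 9.6 − 4.8 = 4.8.

Q rises by 4.8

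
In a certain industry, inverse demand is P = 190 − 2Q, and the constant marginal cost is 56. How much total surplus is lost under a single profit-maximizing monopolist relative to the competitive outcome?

DWL = 1122.25

Perfect competition: P = MC = 56, so 190 − 2Q = 56 and Q = 67.
A monopolist chooses Q where MR = MC. MR = 190 − 4Q; setting this equal to 56 gives Q = 33.5 and P = 123.
DWL is the triangle between Q = 33.5 and Q = 67: ½·(67 − 33.5)·(123 − 56) = 1122.25.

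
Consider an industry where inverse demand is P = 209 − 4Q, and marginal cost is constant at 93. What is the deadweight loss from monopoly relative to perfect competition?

Perfect competition: P = MC = 93, so 209 − 4Q = 93 and Q = 29.
Monopoly sets MR = MC: 209 − 8Q = 93 ⇒ Q = 14.5, P = 209 − 4·14.5 = 151.
DWL is the triangle between Q = 14.5 and Q = 29: ½·(29 − 14.5)·(151 − 93) = 420.5.

DWL = 420.5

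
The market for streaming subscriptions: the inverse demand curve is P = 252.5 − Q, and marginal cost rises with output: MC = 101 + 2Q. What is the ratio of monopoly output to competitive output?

Monopoly sets MR = MC: 252.5 − 2Q = 101 + 2Q ⇒ Q = 37.875, P = 252.5 − 37.875 = 214.625.
Competitive equilibrium sets price equal to marginal cost: 252.5 − Q = 101 + 2Q, so Q = 50.5 and P = 202.
Ratio Q_m/Q_c = 37.875/50.5 = 0.75.

Q_m/Q_c = 0.75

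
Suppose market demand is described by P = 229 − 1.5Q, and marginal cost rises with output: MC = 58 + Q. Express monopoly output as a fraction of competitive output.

Q_m/Q_c = 0.625

The monopolist equates marginal revenue to marginal cost: 229 − 3Q = 58 + Q, so Q = 42.75. From demand, P = 164.875.
Competitive equilibrium sets price equal to marginal cost: 229 − 1.5Q = 58 + Q, so Q = 68.4 and P = 126.4.
Ratio Q_m/Q_c = 42.75/68.4 = 0.625.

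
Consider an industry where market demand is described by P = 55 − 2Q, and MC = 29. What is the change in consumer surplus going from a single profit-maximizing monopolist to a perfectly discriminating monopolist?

A monopolist chooses Q where MR = MC. MR = 55 − 4Q; setting this equal to 29 gives Q = 6.5 and P = 42.
CS = ½·(55 − 42)·6.5 = 42.25.
Under first-degree price discrimination the firm charges each unit its demand price and produces up to where P = MC, i.e. Q = 13. Consumer surplus is zero; producer surplus equals total surplus.
CS = 0.
Change in consumer surplus: 0 − 42.25 = −42.25.

Consumer surplus falls by 42.25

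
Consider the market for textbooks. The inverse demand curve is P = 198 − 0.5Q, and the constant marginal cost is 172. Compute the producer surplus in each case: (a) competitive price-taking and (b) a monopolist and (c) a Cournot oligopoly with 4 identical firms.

Under competition P = MC = 172, so Q = (198 − 172)/0.5 = 52.
PS = (172 − 172)·52 = 0.
A monopolist chooses Q where MR = MC. MR = 198 − Q; setting this equal to 172 gives Q = 26 and P = 185.
PS = (185 − 172)·26 = 338.
With 4 symmetric Cournot firms, each firm's FOC gives 198 − 2.5q = 172, so q = 10.4, Q = 4·10.4 = 41.6, and P = 177.2.
PS = (177.2 − 172)·41.6 = 216.32.

Competition: PS = 0; Monopoly: PS = 338; Cournot: PS = 216.32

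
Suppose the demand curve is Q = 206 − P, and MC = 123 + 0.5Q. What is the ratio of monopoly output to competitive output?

Q_m/Q_c = 0.6

Inverting demand: P = 206 − Q.
Monopoly sets MR = MC: 206 − 2Q = 123 + 0.5Q ⇒ Q = 33.2, P = 206 − 33.2 = 172.8.
Competitive equilibrium sets price equal to marginal cost: 206 − Q = 123 + 0.5Q, so Q = 166/3 and P = 452/3.
Ratio Q_m/Q_c = 33.2/(166/3) = 0.6.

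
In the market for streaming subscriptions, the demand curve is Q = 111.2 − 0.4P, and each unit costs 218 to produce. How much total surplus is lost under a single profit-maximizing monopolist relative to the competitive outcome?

DWL = 180

Inverting demand: P = 278 − 2.5Q.
Perfect competition: P = MC = 218, so 278 − 2.5Q = 218 and Q = 24.
The monopolist equates marginal revenue to marginal cost: 278 − 5Q = 218, so Q = 12. From demand, P = 248.
DWL is the triangle between Q = 12 and Q = 24: ½·(24 − 12)·(248 − 218) = 180.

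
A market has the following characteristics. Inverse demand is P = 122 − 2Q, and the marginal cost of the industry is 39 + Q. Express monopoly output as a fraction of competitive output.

Q_m/Q_c = 0.6

A monopolist chooses Q where MR = MC. MR = 122 − 4Q; setting this equal to 39 + Q gives Q = 16.6 and P = 88.8.
Under competition P = MC: 122 − 2Q = 39 + Q ⇒ Q = 83/3, P = 200/3.
Ratio Q_m/Q_c = 16.6/(83/3) = 0.6.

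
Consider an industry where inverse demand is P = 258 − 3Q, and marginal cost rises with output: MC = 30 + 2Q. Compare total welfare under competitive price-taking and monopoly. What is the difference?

TS falls by 731.025

Under competition P = MC: 258 − 3Q = 30 + 2Q ⇒ Q = 45.6, P = 121.2.
CS = ½·(258 − 121.2)·45.6 = 3119.04; PS = (121.2·45.6 − 30·45.6 − ½·2·45.6²) = 2079.36; TS = 5198.4.
A monopolist chooses Q where MR = MC. MR = 258 − 6Q; setting this equal to 30 + 2Q gives Q = 28.5 and P = 172.5.
CS = ½·(258 − 172.5)·28.5 = 1218.375; PS = (172.5·28.5 − 30·28.5 − ½·2·28.5²) = 3249; TS = 4467.375.
Change in total welfare: 4467.375 − 5198.4 = −731.025.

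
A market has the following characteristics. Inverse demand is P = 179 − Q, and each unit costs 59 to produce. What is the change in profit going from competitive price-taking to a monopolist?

π rises by 3600

Perfect competition: P = MC = 59, so 179 − Q = 59 and Q = 120.
Profit = (59 − 59)·120 = 0.
The monopolist equates marginal revenue to marginal cost: 179 − 2Q = 59, so Q = 60. From demand, P = 119.
Profit = (119 − 59)·60 = 3600.
Change in profit: 3600 − 0 = 3600.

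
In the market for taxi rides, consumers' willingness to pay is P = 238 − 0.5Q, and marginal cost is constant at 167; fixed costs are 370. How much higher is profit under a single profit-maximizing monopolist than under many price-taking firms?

Profit rises by 2520.5

Perfect competition: P = MC = 167, so 238 − 0.5Q = 167 and Q = 142.
Profit = (167 − 167)·142 − 370 = −370.
The monopolist equates marginal revenue to marginal cost: 238 − Q = 167, so Q = 71. From demand, P = 202.5.
Profit = (202.5 − 167)·71 − 370 = 2150.5.
Change in profit: 2150.5 − −370 = 2520.5.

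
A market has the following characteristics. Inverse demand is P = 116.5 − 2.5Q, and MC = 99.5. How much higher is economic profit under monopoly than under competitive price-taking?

π rises by 28.9

Perfect competition: P = MC = 99.5, so 116.5 − 2.5Q = 99.5 and Q = 6.8.
Profit = (99.5 − 99.5)·6.8 = 0.
A monopolist chooses Q where MR = MC. MR = 116.5 − 5Q; setting this equal to 99.5 gives Q = 3.4 and P = 108.
Profit = (108 − 99.5)·3.4 = 28.9.
Change in economic profit: 28.9 − 0 = 28.9.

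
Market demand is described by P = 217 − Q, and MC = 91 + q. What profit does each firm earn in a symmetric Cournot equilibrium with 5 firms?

π_i = 486

Cournot with 5 identical firms: the symmetric best-response condition is 217 − 6q = 91 + q. Each firm produces q = 18, total output Q = 90, price P = 127.
Each firm's profit = 127·18 − (91·18 + ½·1·18²) = 486.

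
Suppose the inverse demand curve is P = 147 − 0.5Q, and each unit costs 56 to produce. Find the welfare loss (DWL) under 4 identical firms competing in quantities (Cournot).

Perfect competition: P = MC = 56, so 147 − 0.5Q = 56 and Q = 182.
With 4 symmetric Cournot firms, each firm's FOC gives 147 − 2.5q = 56, so q = 36.4, Q = 4·36.4 = 145.6, and P = 74.2.
DWL is the triangle between Q = 145.6 and Q = 182: ½·(182 − 145.6)·(74.2 − 56) = 331.24.

DWL = 331.24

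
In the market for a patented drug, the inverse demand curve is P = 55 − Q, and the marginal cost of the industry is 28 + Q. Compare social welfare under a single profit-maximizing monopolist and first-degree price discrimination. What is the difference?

A monopolist chooses Q where MR = MC. MR = 55 − 2Q; setting this equal to 28 + Q gives Q = 9 and P = 46.
CS = ½·(55 − 46)·9 = 40.5; PS = (46·9 − 28·9 − ½·1·9²) = 121.5; TS = 162.
Under first-degree price discrimination the firm charges each unit its demand price and produces up to where P = MC, i.e. Q = 13.5. Consumer surplus is zero; producer surplus equals total surplus.
TS = 182.25 (equal to competitive TS).
Change in social welfare: 182.25 − 162 = 20.25.

TS rises by 20.25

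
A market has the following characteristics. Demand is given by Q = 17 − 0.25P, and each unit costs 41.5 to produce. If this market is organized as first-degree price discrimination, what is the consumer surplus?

Inverting demand: P = 68 − 4Q.
Under first-degree price discrimination the firm charges each unit its demand price and produces up to where P = MC, i.e. Q = 6.625. Consumer surplus is zero; producer surplus equals total surplus.
CS = 0.

CS = 0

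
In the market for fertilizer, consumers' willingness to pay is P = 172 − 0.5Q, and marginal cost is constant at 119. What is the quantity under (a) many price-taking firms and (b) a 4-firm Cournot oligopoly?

Competition: Q = 106; Cournot: Q = 84.8

Under competition P = MC = 119, so Q = (172 − 119)/0.5 = 106.
Cournot with 4 identical firms: the symmetric best-response condition is 172 − 2.5q = 119. Each firm produces q = 21.2, total output Q = 84.8, price P = 129.6.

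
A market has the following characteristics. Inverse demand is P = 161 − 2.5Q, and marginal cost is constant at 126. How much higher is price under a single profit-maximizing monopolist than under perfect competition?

Perfect competition: P = MC = 126, so 161 − 2.5Q = 126 and Q = 14.
A monopolist chooses Q where MR = MC. MR = 161 − 5Q; setting this equal to 126 gives Q = 7 and P = 143.5.
Change in price: 143.5 − 126 = 17.5.

P rises by 17.5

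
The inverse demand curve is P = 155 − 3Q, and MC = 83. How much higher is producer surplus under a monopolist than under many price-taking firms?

Producer surplus rises by 432

Under competition P = MC = 83, so Q = (155 − 83)/3 = 24.
PS = (83 − 83)·24 = 0.
Monopoly sets MR = MC: 155 − 6Q = 83 ⇒ Q = 12, P = 155 − 3·12 = 119.
PS = (119 − 83)·12 = 432.
Change in producer surplus: 432 − 0 = 432.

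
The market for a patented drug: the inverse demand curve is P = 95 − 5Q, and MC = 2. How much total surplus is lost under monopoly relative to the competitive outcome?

DWL = 216.225

Under competition P = MC = 2, so Q = (95 − 2)/5 = 18.6.
Monopoly sets MR = MC: 95 − 10Q = 2 ⇒ Q = 9.3, P = 95 − 5·9.3 = 48.5.
DWL is the triangle between Q = 9.3 and Q = 18.6: ½·(18.6 − 9.3)·(48.5 − 2) = 216.225.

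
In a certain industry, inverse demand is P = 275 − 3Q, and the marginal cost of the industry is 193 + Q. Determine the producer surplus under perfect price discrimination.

PS = 840.5

A perfectly discriminating monopolist sells every unit with P(Q) ≥ MC(Q), so output equals the competitive quantity Q = 20.5. Each buyer pays their reservation price, so CS = 0 and the firm captures all surplus.
PS = ½·(275 − 193)·20.5 = 840.5.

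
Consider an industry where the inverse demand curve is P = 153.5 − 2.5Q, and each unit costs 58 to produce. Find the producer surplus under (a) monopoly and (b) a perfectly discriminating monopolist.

Monopoly: PS = 912.025; Perfect PD: PS = 1824.05

A monopolist chooses Q where MR = MC. MR = 153.5 − 5Q; setting this equal to 58 gives Q = 19.1 and P = 105.75.
PS = (105.75 − 58)·19.1 = 912.025.
Under first-degree price discrimination the firm charges each unit its demand price and produces up to where P = MC, i.e. Q = 38.2. Consumer surplus is zero; producer surplus equals total surplus.
PS = ½·(153.5 − 58)·38.2 = 1824.05.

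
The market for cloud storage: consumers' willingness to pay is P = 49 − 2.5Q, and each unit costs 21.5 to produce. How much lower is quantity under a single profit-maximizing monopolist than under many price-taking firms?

Perfect competition: P = MC = 21.5, so 49 − 2.5Q = 21.5 and Q = 11.
Monopoly sets MR = MC: 49 − 5Q = 21.5 ⇒ Q = 5.5, P = 49 − 2.5·5.5 = 35.25.
Change in quantity: 5.5 − 11 = −5.5.

Q falls by 5.5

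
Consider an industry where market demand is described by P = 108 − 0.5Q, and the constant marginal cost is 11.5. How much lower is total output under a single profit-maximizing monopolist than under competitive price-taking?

Competitive firms price at marginal cost: P = 11.5, giving Q = 193.
A monopolist chooses Q where MR = MC. MR = 108 − Q; setting this equal to 11.5 gives Q = 96.5 and P = 59.75.
Change in total output: 96.5 − 193 = −96.5.

Q falls by 96.5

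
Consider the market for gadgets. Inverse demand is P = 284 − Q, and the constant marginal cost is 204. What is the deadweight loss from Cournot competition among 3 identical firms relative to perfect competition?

Perfect competition: P = MC = 204, so 284 − Q = 204 and Q = 80.
With 3 symmetric Cournot firms, each firm's FOC gives 284 − 4q = 204, so q = 20, Q = 3·20 = 60, and P = 224.
DWL is the triangle between Q = 60 and Q = 80: ½·(80 − 60)·(224 − 204) = 200.

DWL = 200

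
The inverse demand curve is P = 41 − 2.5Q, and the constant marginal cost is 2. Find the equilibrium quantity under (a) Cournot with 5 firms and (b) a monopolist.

Cournot with 5 identical firms: the symmetric best-response condition is 41 − 15q = 2. Each firm produces q = 2.6, total output Q = 13, price P = 8.5.
The monopolist equates marginal revenue to marginal cost: 41 − 5Q = 2, so Q = 7.8. From demand, P = 21.5.

Cournot: Q = 13; Monopoly: Q = 7.8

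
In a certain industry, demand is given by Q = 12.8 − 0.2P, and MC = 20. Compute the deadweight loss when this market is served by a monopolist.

Inverting demand: P = 64 − 5Q.
Under competition P = MC = 20, so Q = (64 − 20)/5 = 8.8.
Monopoly sets MR = MC: 64 − 10Q = 20 ⇒ Q = 4.4, P = 64 − 5·4.4 = 42.
DWL is the triangle between Q = 4.4 and Q = 8.8: ½·(8.8 − 4.4)·(42 − 20) = 48.4.

DWL = 48.4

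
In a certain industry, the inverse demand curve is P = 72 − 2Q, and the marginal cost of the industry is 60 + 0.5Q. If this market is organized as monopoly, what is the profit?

Profit = 16

The monopolist equates marginal revenue to marginal cost: 72 − 4Q = 60 + 0.5Q, so Q = 8/3. From demand, P = 200/3.
Profit = 200/3·8/3 − (60·8/3 + ½·0.5·(8/3)²) = 16.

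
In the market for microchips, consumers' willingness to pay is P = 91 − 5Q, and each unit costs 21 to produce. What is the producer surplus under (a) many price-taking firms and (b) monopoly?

Competition: PS = 0; Monopoly: PS = 245

Perfect competition: P = MC = 21, so 91 − 5Q = 21 and Q = 14.
PS = (21 − 21)·14 = 0.
Monopoly sets MR = MC: 91 − 10Q = 21 ⇒ Q = 7, P = 91 − 5·7 = 56.
PS = (56 − 21)·7 = 245.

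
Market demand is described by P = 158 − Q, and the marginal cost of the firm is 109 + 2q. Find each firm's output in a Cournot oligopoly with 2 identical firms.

Cournot with 2 identical firms: the symmetric best-response condition is 158 − 3q = 109 + 2q. Each firm produces q = 9.8, total output Q = 19.6, price P = 138.4.

q_i = 9.8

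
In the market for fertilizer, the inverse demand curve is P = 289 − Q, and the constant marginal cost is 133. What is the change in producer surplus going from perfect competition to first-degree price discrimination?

Under competition P = MC = 133, so Q = (289 − 133)/1 = 156.
PS = (133 − 133)·156 = 0.
Under first-degree price discrimination the firm charges each unit its demand price and produces up to where P = MC, i.e. Q = 156. Consumer surplus is zero; producer surplus equals total surplus.
PS = ½·(289 − 133)·156 = 12168.
Change in producer surplus: 12168 − 0 = 12168.

PS rises by 12168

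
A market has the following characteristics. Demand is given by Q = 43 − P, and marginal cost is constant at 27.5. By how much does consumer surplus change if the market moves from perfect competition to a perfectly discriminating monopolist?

Consumer surplus falls by 120.125

Inverting demand: P = 43 − Q.
Competitive firms price at marginal cost: P = 27.5, giving Q = 15.5.
CS = ½·(43 − 27.5)·15.5 = 120.125.
A perfectly discriminating monopolist sells every unit with P(Q) ≥ MC(Q), so output equals the competitive quantity Q = 15.5. Each buyer pays their reservation price, so CS = 0 and the firm captures all surplus.
CS = 0.
Change in consumer surplus: 0 − 120.125 = −120.125.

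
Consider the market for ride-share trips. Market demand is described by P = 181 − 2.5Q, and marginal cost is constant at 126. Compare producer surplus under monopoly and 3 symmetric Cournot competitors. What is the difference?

Producer surplus falls by 75.625

A monopolist chooses Q where MR = MC. MR = 181 − 5Q; setting this equal to 126 gives Q = 11 and P = 153.5.
PS = (153.5 − 126)·11 = 302.5.
Cournot with 3 identical firms: the symmetric best-response condition is 181 − 10q = 126. Each firm produces q = 5.5, total output Q = 16.5, price P = 139.75.
PS = (139.75 − 126)·16.5 = 226.875.
Change in producer surplus: 226.875 − 302.5 = −75.625.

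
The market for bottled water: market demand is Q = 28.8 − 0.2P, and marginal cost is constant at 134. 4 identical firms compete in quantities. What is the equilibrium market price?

Inverting demand: P = 144 − 5Q.
Cournot with 4 identical firms: the symmetric best-response condition is 144 − 25q = 134. Each firm produces q = 0.4, total output Q = 1.6, price P = 136.

P = 136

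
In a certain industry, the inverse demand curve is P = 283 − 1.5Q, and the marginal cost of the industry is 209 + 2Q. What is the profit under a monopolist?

The monopolist equates marginal revenue to marginal cost: 283 − 3Q = 209 + 2Q, so Q = 14.8. From demand, P = 260.8.
Profit = 260.8·14.8 − (209·14.8 + ½·2·14.8²) = 547.6.

Profit = 547.6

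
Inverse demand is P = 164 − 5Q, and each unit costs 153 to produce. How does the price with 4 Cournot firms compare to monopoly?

Cournot: P = 155.2; Monopoly: P = 158.5

With 4 symmetric Cournot firms, each firm's FOC gives 164 − 25q = 153, so q = 0.44, Q = 4·0.44 = 1.76, and P = 155.2.
The monopolist equates marginal revenue to marginal cost: 164 − 10Q = 153, so Q = 1.1. From demand, P = 158.5.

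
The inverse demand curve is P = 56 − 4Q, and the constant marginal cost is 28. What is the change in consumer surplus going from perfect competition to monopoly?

Under competition P = MC = 28, so Q = (56 − 28)/4 = 7.
CS = ½·(56 − 28)·7 = 98.
Monopoly sets MR = MC: 56 − 8Q = 28 ⇒ Q = 3.5, P = 56 − 4·3.5 = 42.
CS = ½·(56 − 42)·3.5 = 24.5.
Change in consumer surplus: 24.5 − 98 = −73.5.

Consumer surplus falls by 73.5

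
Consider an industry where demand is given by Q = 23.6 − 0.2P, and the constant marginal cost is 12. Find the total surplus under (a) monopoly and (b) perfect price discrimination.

Monopoly: TS = 842.7; Perfect PD: TS = 1123.6

Inverting demand: P = 118 − 5Q.
The monopolist equates marginal revenue to marginal cost: 118 − 10Q = 12, so Q = 10.6. From demand, P = 65.
CS = ½·(118 − 65)·10.6 = 280.9; PS = (65 − 12)·10.6 = 561.8; TS = 842.7.
With perfect price discrimination, output is the efficient level Q = 21.2 (where demand meets MC), but every buyer pays their willingness to pay: CS = 0 and PS = total surplus.
TS = 1123.6 (equal to competitive TS).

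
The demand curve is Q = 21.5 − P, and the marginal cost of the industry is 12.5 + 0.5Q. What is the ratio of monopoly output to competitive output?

Inverting demand: P = 21.5 − Q.
Monopoly sets MR = MC: 21.5 − 2Q = 12.5 + 0.5Q ⇒ Q = 3.6, P = 21.5 − 3.6 = 17.9.
Competitive equilibrium sets price equal to marginal cost: 21.5 − Q = 12.5 + 0.5Q, so Q = 6 and P = 15.5.
Ratio Q_m/Q_c = 3.6/6 = 0.6.

Q_m/Q_c = 0.6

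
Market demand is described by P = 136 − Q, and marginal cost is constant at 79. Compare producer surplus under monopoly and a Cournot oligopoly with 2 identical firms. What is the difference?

A monopolist chooses Q where MR = MC. MR = 136 − 2Q; setting this equal to 79 gives Q = 28.5 and P = 107.5.
PS = (107.5 − 79)·28.5 = 812.25.
With 2 symmetric Cournot firms, each firm's FOC gives 136 − 3q = 79, so q = 19, Q = 2·19 = 38, and P = 98.
PS = (98 − 79)·38 = 722.
Change in producer surplus: 722 − 812.25 = −90.25.

Producer surplus falls by 90.25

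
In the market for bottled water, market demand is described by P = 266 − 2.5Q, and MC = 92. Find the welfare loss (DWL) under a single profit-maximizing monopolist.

DWL = 1513.8

Competitive firms price at marginal cost: P = 92, giving Q = 69.6.
Monopoly sets MR = MC: 266 − 5Q = 92 ⇒ Q = 34.8, P = 266 − 2.5·34.8 = 179.
DWL is the triangle between Q = 34.8 and Q = 69.6: ½·(69.6 − 34.8)·(179 − 92) = 1513.8.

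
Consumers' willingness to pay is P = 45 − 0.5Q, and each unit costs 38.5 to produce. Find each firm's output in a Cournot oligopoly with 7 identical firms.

q_i = 1.625

With 7 symmetric Cournot firms, each firm's FOC gives 45 − 4q = 38.5, so q = 1.625, Q = 7·1.625 = 11.375, and P = 629/16.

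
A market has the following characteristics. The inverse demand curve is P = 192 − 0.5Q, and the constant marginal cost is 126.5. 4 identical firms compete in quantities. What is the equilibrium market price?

With 4 symmetric Cournot firms, each firm's FOC gives 192 − 2.5q = 126.5, so q = 26.2, Q = 4·26.2 = 104.8, and P = 139.6.

P = 139.6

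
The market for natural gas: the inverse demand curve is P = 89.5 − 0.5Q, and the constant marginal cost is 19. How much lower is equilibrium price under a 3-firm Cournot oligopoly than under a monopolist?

P falls by 17.625

A monopolist chooses Q where MR = MC. MR = 89.5 − Q; setting this equal to 19 gives Q = 70.5 and P = 54.25.
With 3 symmetric Cournot firms, each firm's FOC gives 89.5 − 2q = 19, so q = 35.25, Q = 3·35.25 = 105.75, and P = 36.625.
Change in equilibrium price: 36.625 − 54.25 = −17.625.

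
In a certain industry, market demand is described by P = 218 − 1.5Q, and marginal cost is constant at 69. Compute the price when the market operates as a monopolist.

A monopolist chooses Q where MR = MC. MR = 218 − 3Q; setting this equal to 69 gives Q = 149/3 and P = 143.5.

P = 143.5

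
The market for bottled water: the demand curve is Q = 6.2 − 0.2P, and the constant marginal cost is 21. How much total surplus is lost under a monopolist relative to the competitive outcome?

DWL = 2.5

Inverting demand: P = 31 − 5Q.
Competitive firms price at marginal cost: P = 21, giving Q = 2.
Monopoly sets MR = MC: 31 − 10Q = 21 ⇒ Q = 1, P = 31 − 5·1 = 26.
DWL is the triangle between Q = 1 and Q = 2: ½·(2 − 1)·(26 − 21) = 2.5.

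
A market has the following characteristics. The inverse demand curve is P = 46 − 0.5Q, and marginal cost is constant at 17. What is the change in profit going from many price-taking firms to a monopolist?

Profit rises by 420.5

Competitive firms price at marginal cost: P = 17, giving Q = 58.
Profit = (17 − 17)·58 = 0.
The monopolist equates marginal revenue to marginal cost: 46 − Q = 17, so Q = 29. From demand, P = 31.5.
Profit = (31.5 − 17)·29 = 420.5.
Change in profit: 420.5 − 0 = 420.5.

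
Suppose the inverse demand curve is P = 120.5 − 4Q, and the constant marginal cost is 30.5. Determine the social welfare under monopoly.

Monopoly sets MR = MC: 120.5 − 8Q = 30.5 ⇒ Q = 11.25, P = 120.5 − 4·11.25 = 75.5.
CS = ½·(120.5 − 75.5)·11.25 = 253.125; PS = (75.5 − 30.5)·11.25 = 506.25; TS = 759.375.

TS = 759.375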